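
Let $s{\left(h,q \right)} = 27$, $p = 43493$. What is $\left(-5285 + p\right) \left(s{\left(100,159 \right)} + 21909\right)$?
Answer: $838130688$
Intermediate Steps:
$\left(-5285 + p\right) \left(s{\left(100,159 \right)} + 21909\right) = \left(-5285 + 43493\right) \left(27 + 21909\right) = 38208 \cdot 21936 = 838130688$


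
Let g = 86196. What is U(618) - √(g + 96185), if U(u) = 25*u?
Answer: 15450 - √182381 ≈ 15023.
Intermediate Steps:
U(618) - √(g + 96185) = 25*618 - √(86196 + 96185) = 15450 - √182381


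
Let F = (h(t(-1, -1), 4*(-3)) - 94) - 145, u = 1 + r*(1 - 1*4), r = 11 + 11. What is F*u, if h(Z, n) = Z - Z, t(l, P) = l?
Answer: 15535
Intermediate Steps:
r = 22
h(Z, n) = 0
u = -65 (u = 1 + 22*(1 - 1*4) = 1 + 22*(1 - 4) = 1 + 22*(-3) = 1 - 66 = -65)
F = -239 (F = (0 - 94) - 145 = -94 - 145 = -239)
F*u = -239*(-65) = 15535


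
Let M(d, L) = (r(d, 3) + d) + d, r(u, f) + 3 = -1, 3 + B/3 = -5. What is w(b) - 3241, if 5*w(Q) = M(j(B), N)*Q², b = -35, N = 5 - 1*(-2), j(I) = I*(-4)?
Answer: 42819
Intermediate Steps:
B = -24 (B = -9 + 3*(-5) = -9 - 15 = -24)
r(u, f) = -4 (r(u, f) = -3 - 1 = -4)
j(I) = -4*I
N = 7 (N = 5 + 2 = 7)
M(d, L) = -4 + 2*d (M(d, L) = (-4 + d) + d = -4 + 2*d)
w(Q) = 188*Q²/5 (w(Q) = ((-4 + 2*(-4*(-24)))*Q²)/5 = ((-4 + 2*96)*Q²)/5 = ((-4 + 192)*Q²)/5 = (188*Q²)/5 = 188*Q²/5)
w(b) - 3241 = (188/5)*(-35)² - 3241 = (188/5)*1225 - 3241 = 46060 - 3241 = 42819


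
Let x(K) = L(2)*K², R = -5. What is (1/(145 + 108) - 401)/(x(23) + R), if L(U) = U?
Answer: -7804/20493 ≈ -0.38081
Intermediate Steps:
x(K) = 2*K²
(1/(145 + 108) - 401)/(x(23) + R) = (1/(145 + 108) - 401)/(2*23² - 5) = (1/253 - 401)/(2*529 - 5) = (1/253 - 401)/(1058 - 5) = -101452/253/1053 = -101452/253*1/1053 = -7804/20493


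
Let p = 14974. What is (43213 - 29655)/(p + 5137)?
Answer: 13558/20111 ≈ 0.67416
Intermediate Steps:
(43213 - 29655)/(p + 5137) = (43213 - 29655)/(14974 + 5137) = 13558/20111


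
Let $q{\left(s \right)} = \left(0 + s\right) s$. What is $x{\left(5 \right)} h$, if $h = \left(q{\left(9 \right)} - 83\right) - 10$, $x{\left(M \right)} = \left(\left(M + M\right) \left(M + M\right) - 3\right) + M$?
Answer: $-1224$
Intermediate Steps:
$q{\left(s \right)} = s^{2}$ ($q{\left(s \right)} = s s = s^{2}$)
$x{\left(M \right)} = -3 + M + 4 M^{2}$ ($x{\left(M \right)} = \left(2 M 2 M - 3\right) + M = \left(4 M^{2} - 3\right) + M = \left(-3 + 4 M^{2}\right) + M = -3 + M + 4 M^{2}$)
$h = -12$ ($h = \left(9^{2} - 83\right) - 10 = \left(81 - 83\right) - 10 = -2 - 10 = -12$)
$x{\left(5 \right)} h = \left(-3 + 5 + 4 \cdot 5^{2}\right) \left(-12\right) = \left(-3 + 5 + 4 \cdot 25\right) \left(-12\right) = \left(-3 + 5 + 100\right) \left(-12\right) = 102 \left(-12\right) = -1224$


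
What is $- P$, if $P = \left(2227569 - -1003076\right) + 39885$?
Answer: $-3270530$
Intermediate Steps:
$P = 3270530$ ($P = \left(2227569 + 1003076\right) + 39885 = 3230645 + 39885 = 3270530$)
$- P = \left(-1\right) 3270530 = -3270530$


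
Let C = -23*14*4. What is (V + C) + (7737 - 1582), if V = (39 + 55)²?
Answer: 13703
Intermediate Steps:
V = 8836 (V = 94² = 8836)
C = -1288 (C = -322*4 = -1288)
(V + C) + (7737 - 1582) = (8836 - 1288) + (7737 - 1582) = 7548 + 6155 = 13703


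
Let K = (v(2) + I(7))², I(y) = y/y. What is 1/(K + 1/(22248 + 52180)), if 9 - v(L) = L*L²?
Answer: 74428/297713 ≈ 0.25000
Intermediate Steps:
v(L) = 9 - L³ (v(L) = 9 - L*L² = 9 - L³)
I(y) = 1
K = 4 (K = ((9 - 1*2³) + 1)² = ((9 - 1*8) + 1)² = ((9 - 8) + 1)² = (1 + 1)² = 2² = 4)
1/(K + 1/(22248 + 52180)) = 1/(4 + 1/(22248 + 52180)) = 1/(4 + 1/74428) = 1/(297713/74428) = 74428/297713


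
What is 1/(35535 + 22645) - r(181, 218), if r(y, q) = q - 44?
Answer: -10123319/58180 ≈ -174.00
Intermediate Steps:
r(y, q) = -44 + q
1/(35535 + 22645) - r(181, 218) = 1/(35535 + 22645) - (-44 + 218) = 1/58180 - 1*174 = 1/58180 - 174 = -10123319/58180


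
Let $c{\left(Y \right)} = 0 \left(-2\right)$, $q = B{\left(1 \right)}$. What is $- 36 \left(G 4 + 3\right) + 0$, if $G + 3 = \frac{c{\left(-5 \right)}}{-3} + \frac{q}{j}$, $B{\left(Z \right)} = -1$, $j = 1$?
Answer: $468$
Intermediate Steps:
$q = -1$
$c{\left(Y \right)} = 0$
$G = -4$ ($G = -3 + \left(\frac{0}{-3} - 1^{-1}\right) = -3 + \left(0 \left(- \frac{1}{3}\right) - 1\right) = -3 + \left(0 - 1\right) = -3 - 1 = -4$)
$- 36 \left(G 4 + 3\right) + 0 = - 36 \left(\left(-4\right) 4 + 3\right) + 0 = - 36 \left(-16 + 3\right) + 0 = \left(-36\right) \left(-13\right) + 0 = 468 + 0 = 468$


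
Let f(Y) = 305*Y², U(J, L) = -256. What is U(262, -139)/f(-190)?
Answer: -64/2752625 ≈ -2.3251e-5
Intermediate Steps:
U(262, -139)/f(-190) = -256/(305*(-190)²) = -256/(305*36100) = -256/11010500 = -256*1/11010500 = -64/2752625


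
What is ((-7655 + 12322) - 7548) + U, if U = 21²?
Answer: -2440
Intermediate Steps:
U = 441
((-7655 + 12322) - 7548) + U = ((-7655 + 12322) - 7548) + 441 = (4667 - 7548) + 441 = -2881 + 441 = -2440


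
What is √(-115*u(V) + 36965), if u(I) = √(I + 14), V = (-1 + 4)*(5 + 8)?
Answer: √(36965 - 115*√53) ≈ 190.07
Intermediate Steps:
V = 39 (V = 3*13 = 39)
u(I) = √(14 + I)
√(-115*u(V) + 36965) = √(-115*√(14 + 39) + 36965) = √(-115*√53 + 36965) = √(36965 - 115*√53)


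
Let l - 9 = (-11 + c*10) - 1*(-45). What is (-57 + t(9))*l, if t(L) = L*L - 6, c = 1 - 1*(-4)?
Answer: 1674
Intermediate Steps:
c = 5 (c = 1 + 4 = 5)
t(L) = -6 + L² (t(L) = L² - 6 = -6 + L²)
l = 93 (l = 9 + ((-11 + 5*10) - 1*(-45)) = 9 + ((-11 + 50) + 45) = 9 + (39 + 45) = 9 + 84 = 93)
(-57 + t(9))*l = (-57 + (-6 + 9²))*93 = (-57 + (-6 + 81))*93 = (-57 + 75)*93 = 18*93 = 1674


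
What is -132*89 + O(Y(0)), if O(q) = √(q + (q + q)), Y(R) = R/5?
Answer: -11748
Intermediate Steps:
Y(R) = R/5 (Y(R) = R*(⅕) = R/5)
O(q) = √3*√q (O(q) = √(q + 2*q) = √(3*q) = √3*√q)
-132*89 + O(Y(0)) = -132*89 + √3*√((⅕)*0) = -11748 + √3*√0 = -11748 + √3*0 = -11748 + 0 = -11748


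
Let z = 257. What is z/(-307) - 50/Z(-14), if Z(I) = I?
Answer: 5876/2149 ≈ 2.7343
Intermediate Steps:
z/(-307) - 50/Z(-14) = 257/(-307) - 50/(-14) = 257*(-1/307) - 50*(-1/14) = -257/307 + 25/7 = 5876/2149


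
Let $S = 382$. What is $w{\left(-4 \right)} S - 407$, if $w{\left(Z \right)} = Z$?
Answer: $-1935$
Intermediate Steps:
$w{\left(-4 \right)} S - 407 = \left(-4\right) 382 - 407 = -1528 - 407 = -1935$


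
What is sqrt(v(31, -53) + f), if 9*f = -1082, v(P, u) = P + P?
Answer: 2*I*sqrt(131)/3 ≈ 7.6303*I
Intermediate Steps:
v(P, u) = 2*P
f = -1082/9 (f = (1/9)*(-1082) = -1082/9 ≈ -120.22)
sqrt(v(31, -53) + f) = sqrt(2*31 - 1082/9) = sqrt(62 - 1082/9) = sqrt(-524/9) = 2*I*sqrt(131)/3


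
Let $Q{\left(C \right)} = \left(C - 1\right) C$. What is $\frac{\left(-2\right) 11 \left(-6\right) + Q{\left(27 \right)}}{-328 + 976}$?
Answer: $\frac{139}{108} \approx 1.287$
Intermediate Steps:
$Q{\left(C \right)} = C \left(-1 + C\right)$ ($Q{\left(C \right)} = \left(-1 + C\right) C = C \left(-1 + C\right)$)
$\frac{\left(-2\right) 11 \left(-6\right) + Q{\left(27 \right)}}{-328 + 976} = \frac{\left(-2\right) 11 \left(-6\right) + 27 \left(-1 + 27\right)}{-328 + 976} = \frac{\left(-22\right) \left(-6\right) + 27 \cdot 26}{648} = \left(132 + 702\right) \frac{1}{648} = 834 \cdot \frac{1}{648} = \frac{139}{108}$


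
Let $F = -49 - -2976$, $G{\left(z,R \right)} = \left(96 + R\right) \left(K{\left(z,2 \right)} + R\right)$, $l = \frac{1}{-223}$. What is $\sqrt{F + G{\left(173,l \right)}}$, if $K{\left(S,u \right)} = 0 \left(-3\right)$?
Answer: $\frac{4 \sqrt{9095961}}{223} \approx 54.098$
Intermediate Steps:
$K{\left(S,u \right)} = 0$
$l = - \frac{1}{223} \approx -0.0044843$
$G{\left(z,R \right)} = R \left(96 + R\right)$ ($G{\left(z,R \right)} = \left(96 + R\right) \left(0 + R\right) = \left(96 + R\right) R = R \left(96 + R\right)$)
$F = 2927$ ($F = -49 + 2976 = 2927$)
$\sqrt{F + G{\left(173,l \right)}} = \sqrt{2927 - \frac{96 - \frac{1}{223}}{223}} = \sqrt{2927 - \frac{21407}{49729}} = \sqrt{\frac{145535376}{49729}} = \frac{4 \sqrt{9095961}}{223}$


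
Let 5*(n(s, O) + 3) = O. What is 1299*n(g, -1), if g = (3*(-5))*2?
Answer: -20784/5 ≈ -4156.8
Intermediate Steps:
g = -30 (g = -15*2 = -30)
n(s, O) = -3 + O/5
1299*n(g, -1) = 1299*(-3 + (⅕)*(-1)) = 1299*(-3 - ⅕) = 1299*(-16/5) = -20784/5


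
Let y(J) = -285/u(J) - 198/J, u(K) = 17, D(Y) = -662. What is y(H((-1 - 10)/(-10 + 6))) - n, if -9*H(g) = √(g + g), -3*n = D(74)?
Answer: -12109/51 + 162*√22 ≈ 522.42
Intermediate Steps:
n = 662/3 (n = -⅓*(-662) = 662/3 ≈ 220.67)
H(g) = -√2*√g/9 (H(g) = -√(g + g)/9 = -√2*√g/9)
y(J) = -285/17 - 198/J
y(H((-1 - 10)/(-10 + 6))) - n = (-285/17 - 198*(-9*√22/(22*√(-1/(-10 + 6))))) - 1*662/3 = (-285/17 - 198*(-9*√22/(22*√(-1/(-4))))) - 662/3 = (-285/17 - 198*(-9*√22/11)) - 662/3 = (-285/17 - (-162)*√22) - 662/3 = (-285/17 + 162*√22) - 662/3 = -12109/51 + 162*√22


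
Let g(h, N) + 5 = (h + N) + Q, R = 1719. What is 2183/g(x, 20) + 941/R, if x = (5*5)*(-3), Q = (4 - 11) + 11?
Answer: -3699881/96264 ≈ -38.435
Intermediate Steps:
Q = 4 (Q = -7 + 11 = 4)
x = -75 (x = 25*(-3) = -75)
g(h, N) = -1 + N + h (g(h, N) = -5 + ((h + N) + 4) = -5 + ((N + h) + 4) = -5 + (4 + N + h) = -1 + N + h)
2183/g(x, 20) + 941/R = 2183/(-1 + 20 - 75) + 941/1719 = 2183/(-56) + 941*(1/1719) = 2183*(-1/56) + 941/1719 = -2183/56 + 941/1719 = -3699881/96264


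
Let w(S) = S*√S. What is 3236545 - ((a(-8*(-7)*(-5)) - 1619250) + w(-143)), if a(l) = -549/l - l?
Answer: 1359543651/280 + 143*I*√143 ≈ 4.8555e+6 + 1710.0*I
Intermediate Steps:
w(S) = S^(3/2)
a(l) = -l - 549/l
3236545 - ((a(-8*(-7)*(-5)) - 1619250) + w(-143)) = 3236545 - (((-(-8*(-7))*(-5) - 549/(-8*(-7)*(-5))) - 1619250) + (-143)^(3/2)) = 3236545 - (((-56*(-5) - 549/(56*(-5))) - 1619250) - 143*I*√143) = 3236545 - (((-1*(-280) - 549/(-280)) - 1619250) - 143*I*√143) = 3236545 - (((280 - 549*(-1/280)) - 1619250) - 143*I*√143) = 3236545 - (((280 + 549/280) - 1619250) - 143*I*√143) = 3236545 - ((78949/280 - 1619250) - 143*I*√143) = 3236545 - (-453311051/280 - 143*I*√143) = 3236545 + (453311051/280 + 143*I*√143) = 1359543651/280 + 143*I*√143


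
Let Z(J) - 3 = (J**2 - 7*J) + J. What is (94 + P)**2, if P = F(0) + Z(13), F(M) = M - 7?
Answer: 32761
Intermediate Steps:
Z(J) = 3 + J**2 - 6*J (Z(J) = 3 + ((J**2 - 7*J) + J) = 3 + (J**2 - 6*J) = 3 + J**2 - 6*J)
F(M) = -7 + M
P = 87 (P = (-7 + 0) + (3 + 13**2 - 6*13) = -7 + (3 + 169 - 78) = -7 + 94 = 87)
(94 + P)**2 = (94 + 87)**2 = 181**2 = 32761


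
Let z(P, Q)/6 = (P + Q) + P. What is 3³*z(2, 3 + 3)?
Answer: 1620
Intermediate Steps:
z(P, Q) = 6*Q + 12*P (z(P, Q) = 6*((P + Q) + P) = 6*(Q + 2*P) = 6*Q + 12*P)
3³*z(2, 3 + 3) = 3³*(6*(3 + 3) + 12*2) = 27*(6*6 + 24) = 27*(36 + 24) = 27*60 = 1620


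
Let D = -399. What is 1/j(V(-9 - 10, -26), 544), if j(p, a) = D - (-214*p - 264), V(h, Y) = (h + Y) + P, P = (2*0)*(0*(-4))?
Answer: -1/9765 ≈ -0.00010241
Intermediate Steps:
P = 0 (P = 0*0 = 0)
V(h, Y) = Y + h (V(h, Y) = (h + Y) + 0 = (Y + h) + 0 = Y + h)
j(p, a) = -135 + 214*p (j(p, a) = -399 - (-214*p - 264) = -399 - (-264 - 214*p) = -399 + (264 + 214*p) = -135 + 214*p)
1/j(V(-9 - 10, -26), 544) = 1/(-135 + 214*(-26 + (-9 - 10))) = 1/(-135 + 214*(-26 - 19)) = 1/(-135 + 214*(-45)) = 1/(-135 - 9630) = 1/(-9765) = -1/9765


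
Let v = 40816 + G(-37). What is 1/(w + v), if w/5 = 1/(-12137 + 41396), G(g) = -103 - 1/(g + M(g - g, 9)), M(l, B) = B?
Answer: 819252/33354236075 ≈ 2.4562e-5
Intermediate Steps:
G(g) = -103 - 1/(9 + g) (G(g) = -103 - 1/(g + 9) = -103 - 1/(9 + g))
w = 5/29259 (w = 5/(-12137 + 41396) = 5/29259 ≈ 0.00017089)
v = 1139965/28 (v = 40816 + (-928 - 103*(-37))/(9 - 37) = 40816 + (-928 + 3811)/(-28) = 40816 - 1/28*2883 = 40816 - 2883/28 = 1139965/28 ≈ 40713.)
1/(w + v) = 1/(5/29259 + 1139965/28) = 1/(33354236075/819252) = 819252/33354236075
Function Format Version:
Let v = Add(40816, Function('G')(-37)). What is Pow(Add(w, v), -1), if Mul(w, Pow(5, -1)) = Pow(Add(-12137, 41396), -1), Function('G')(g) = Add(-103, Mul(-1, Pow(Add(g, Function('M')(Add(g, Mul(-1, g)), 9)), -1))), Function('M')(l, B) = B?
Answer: Rational(819252, 33354236075) ≈ 2.4562e-5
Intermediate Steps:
Function('G')(g) = Add(-103, Mul(-1, Pow(Add(9, g), -1))) (Function('G')(g) = Add(-103, Mul(-1, Pow(Add(g, 9), -1))) = Add(-103, Mul(-1, Pow(Add(9, g), -1))))
w = Rational(5, 29259) (w = Mul(5, Pow(Add(-12137, 41396), -1)) = Mul(5, Pow(29259, -1)) = Mul(5, Rational(1, 29259)) = Rational(5, 29259) ≈ 0.00017089)
v = Rational(1139965, 28) (v = Add(40816, Mul(Pow(Add(9, -37), -1), Add(-928, Mul(-103, -37)))) = Add(40816, Mul(Pow(-28, -1), Add(-928, 3811))) = Add(40816, Mul(Rational(-1, 28), 2883)) = Add(40816, Rational(-2883, 28)) = Rational(1139965, 28) ≈ 40713.)
Pow(Add(w, v), -1) = Pow(Add(Rational(5, 29259), Rational(1139965, 28)), -1) = Pow(Rational(33354236075, 819252), -1) = Rational(819252, 33354236075)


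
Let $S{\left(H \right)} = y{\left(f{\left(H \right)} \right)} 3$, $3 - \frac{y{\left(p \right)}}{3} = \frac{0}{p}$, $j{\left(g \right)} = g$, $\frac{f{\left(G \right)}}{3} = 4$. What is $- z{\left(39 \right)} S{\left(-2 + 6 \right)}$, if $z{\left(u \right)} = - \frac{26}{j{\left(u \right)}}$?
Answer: $18$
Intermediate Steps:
$f{\left(G \right)} = 12$ ($f{\left(G \right)} = 3 \cdot 4 = 12$)
$y{\left(p \right)} = 9$ ($y{\left(p \right)} = 9 - 3 \frac{0}{p} = 9 - 0 = 9 + 0 = 9$)
$S{\left(H \right)} = 27$ ($S{\left(H \right)} = 9 \cdot 3 = 27$)
$z{\left(u \right)} = - \frac{26}{u}$
$- z{\left(39 \right)} S{\left(-2 + 6 \right)} = - - \frac{26}{39} \cdot 27 = - \left(-26\right) \frac{1}{39} \cdot 27 = - \frac{\left(-2\right) 27}{3} = \left(-1\right) \left(-18\right) = 18$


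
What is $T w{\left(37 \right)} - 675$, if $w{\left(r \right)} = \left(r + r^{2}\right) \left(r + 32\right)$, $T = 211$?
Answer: $20469279$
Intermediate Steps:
$w{\left(r \right)} = \left(32 + r\right) \left(r + r^{2}\right)$ ($w{\left(r \right)} = \left(r + r^{2}\right) \left(32 + r\right) = \left(32 + r\right) \left(r + r^{2}\right)$)
$T w{\left(37 \right)} - 675 = 211 \cdot 37 \left(32 + 37^{2} + 33 \cdot 37\right) - 675 = 211 \cdot 37 \left(32 + 1369 + 1221\right) - 675 = 211 \cdot 37 \cdot 2622 - 675 = 211 \cdot 97014 - 675 = 20469954 - 675 = 20469279$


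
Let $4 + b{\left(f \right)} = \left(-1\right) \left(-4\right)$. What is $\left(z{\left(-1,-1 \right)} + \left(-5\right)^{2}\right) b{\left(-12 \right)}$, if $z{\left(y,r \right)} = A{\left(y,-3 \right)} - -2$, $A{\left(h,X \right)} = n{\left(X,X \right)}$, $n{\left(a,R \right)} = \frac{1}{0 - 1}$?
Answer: $0$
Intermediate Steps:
$n{\left(a,R \right)} = -1$ ($n{\left(a,R \right)} = \frac{1}{-1} = -1$)
$A{\left(h,X \right)} = -1$
$z{\left(y,r \right)} = 1$ ($z{\left(y,r \right)} = -1 - -2 = -1 + 2 = 1$)
$b{\left(f \right)} = 0$ ($b{\left(f \right)} = -4 - -4 = -4 + 4 = 0$)
$\left(z{\left(-1,-1 \right)} + \left(-5\right)^{2}\right) b{\left(-12 \right)} = \left(1 + \left(-5\right)^{2}\right) 0 = \left(1 + 25\right) 0 = 26 \cdot 0 = 0$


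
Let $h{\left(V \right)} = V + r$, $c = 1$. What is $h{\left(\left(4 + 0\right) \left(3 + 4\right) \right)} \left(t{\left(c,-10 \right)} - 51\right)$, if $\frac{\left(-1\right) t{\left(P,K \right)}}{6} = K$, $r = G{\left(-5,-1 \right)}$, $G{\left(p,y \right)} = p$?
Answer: $207$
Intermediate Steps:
$r = -5$
$h{\left(V \right)} = -5 + V$ ($h{\left(V \right)} = V - 5 = -5 + V$)
$t{\left(P,K \right)} = - 6 K$
$h{\left(\left(4 + 0\right) \left(3 + 4\right) \right)} \left(t{\left(c,-10 \right)} - 51\right) = \left(-5 + \left(4 + 0\right) \left(3 + 4\right)\right) \left(\left(-6\right) \left(-10\right) - 51\right) = \left(-5 + 4 \cdot 7\right) \left(60 - 51\right) = \left(-5 + 28\right) 9 = 23 \cdot 9 = 207$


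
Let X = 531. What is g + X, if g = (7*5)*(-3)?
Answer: 426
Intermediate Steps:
g = -105 (g = 35*(-3) = -105)
g + X = -105 + 531 = 426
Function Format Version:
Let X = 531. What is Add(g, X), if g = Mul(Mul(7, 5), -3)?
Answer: 426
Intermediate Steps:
g = -105 (g = Mul(35, -3) = -105)
Add(g, X) = Add(-105, 531) = 426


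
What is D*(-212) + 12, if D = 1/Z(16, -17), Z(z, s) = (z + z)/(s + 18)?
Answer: 43/8 ≈ 5.3750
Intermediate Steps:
Z(z, s) = 2*z/(18 + s) (Z(z, s) = (2*z)/(18 + s) = 2*z/(18 + s))
D = 1/32 (D = 1/(2*16/(18 - 17)) = 1/(2*16/1) = 1/(2*16*1) = 1/32 ≈ 0.031250)
D*(-212) + 12 = (1/32)*(-212) + 12 = -53/8 + 12 = 43/8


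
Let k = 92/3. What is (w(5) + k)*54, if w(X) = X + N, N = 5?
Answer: 2196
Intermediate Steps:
w(X) = 5 + X (w(X) = X + 5 = 5 + X)
k = 92/3 (k = 92*(⅓) = 92/3 ≈ 30.667)
(w(5) + k)*54 = ((5 + 5) + 92/3)*54 = (10 + 92/3)*54 = (122/3)*54 = 2196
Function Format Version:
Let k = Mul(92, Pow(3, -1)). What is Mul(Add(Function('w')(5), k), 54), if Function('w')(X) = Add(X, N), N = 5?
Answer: 2196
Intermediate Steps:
Function('w')(X) = Add(5, X) (Function('w')(X) = Add(X, 5) = Add(5, X))
k = Rational(92, 3) (k = Mul(92, Rational(1, 3)) = Rational(92, 3) ≈ 30.667)
Mul(Add(Function('w')(5), k), 54) = Mul(Add(Add(5, 5), Rational(92, 3)), 54) = Mul(Add(10, Rational(92, 3)), 54) = Mul(Rational(122, 3), 54) = 2196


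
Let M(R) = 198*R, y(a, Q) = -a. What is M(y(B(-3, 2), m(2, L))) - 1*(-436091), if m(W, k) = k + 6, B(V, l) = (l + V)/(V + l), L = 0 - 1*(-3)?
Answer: 435893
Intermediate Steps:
L = 3 (L = 0 + 3 = 3)
B(V, l) = 1 (B(V, l) = (V + l)/(V + l) = 1)
m(W, k) = 6 + k
M(y(B(-3, 2), m(2, L))) - 1*(-436091) = 198*(-1*1) - 1*(-436091) = 198*(-1) + 436091 = -198 + 436091 = 435893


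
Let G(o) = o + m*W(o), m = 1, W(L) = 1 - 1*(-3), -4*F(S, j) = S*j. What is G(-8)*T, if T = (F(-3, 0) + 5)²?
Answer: -100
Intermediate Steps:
F(S, j) = -S*j/4
W(L) = 4 (W(L) = 1 + 3 = 4)
G(o) = 4 + o (G(o) = o + 1*4 = o + 4 = 4 + o)
T = 25 (T = (-¼*(-3)*0 + 5)² = (0 + 5)² = 5² = 25)
G(-8)*T = (4 - 8)*25 = -4*25 = -100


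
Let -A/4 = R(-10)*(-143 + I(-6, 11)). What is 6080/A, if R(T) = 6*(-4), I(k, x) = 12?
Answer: -190/393 ≈ -0.48346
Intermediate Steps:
R(T) = -24
A = -12576 (A = -(-96)*(-143 + 12) = -(-96)*(-131) = -4*3144 = -12576)
6080/A = 6080/(-12576) = 6080*(-1/12576) = -190/393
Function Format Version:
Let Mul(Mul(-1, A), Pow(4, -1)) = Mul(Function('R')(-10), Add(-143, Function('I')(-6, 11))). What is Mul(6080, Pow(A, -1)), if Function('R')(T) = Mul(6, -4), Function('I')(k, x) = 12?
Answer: Rational(-190, 393) ≈ -0.48346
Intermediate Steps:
Function('R')(T) = -24
A = -12576 (A = Mul(-4, Mul(-24, Add(-143, 12))) = Mul(-4, Mul(-24, -131)) = Mul(-4, 3144) = -12576)
Mul(6080, Pow(A, -1)) = Mul(6080, Pow(-12576, -1)) = Mul(6080, Rational(-1, 12576)) = Rational(-190, 393)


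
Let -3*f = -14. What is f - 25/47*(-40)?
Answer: 3658/141 ≈ 25.943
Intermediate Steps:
f = 14/3 (f = -⅓*(-14) = 14/3 ≈ 4.6667)
f - 25/47*(-40) = 14/3 - 25/47*(-40) = 14/3 + 1000/47 = 3658/141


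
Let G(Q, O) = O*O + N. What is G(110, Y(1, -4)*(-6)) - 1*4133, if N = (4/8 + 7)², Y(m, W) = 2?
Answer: -15731/4 ≈ -3932.8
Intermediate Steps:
N = 225/4 (N = (4*(⅛) + 7)² = (½ + 7)² = (15/2)² = 225/4 ≈ 56.250)
G(Q, O) = 225/4 + O² (G(Q, O) = O*O + 225/4 = O² + 225/4 = 225/4 + O²)
G(110, Y(1, -4)*(-6)) - 1*4133 = (225/4 + (2*(-6))²) - 1*4133 = (225/4 + (-12)²) - 4133 = (225/4 + 144) - 4133 = 801/4 - 4133 = -15731/4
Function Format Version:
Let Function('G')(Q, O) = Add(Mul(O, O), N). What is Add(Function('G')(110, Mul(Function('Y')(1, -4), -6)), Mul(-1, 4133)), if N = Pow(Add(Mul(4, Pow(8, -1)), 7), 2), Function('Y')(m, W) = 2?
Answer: Rational(-15731, 4) ≈ -3932.8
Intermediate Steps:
N = Rational(225, 4) (N = Pow(Add(Mul(4, Rational(1, 8)), 7), 2) = Pow(Add(Rational(1, 2), 7), 2) = Pow(Rational(15, 2), 2) = Rational(225, 4) ≈ 56.250)
Function('G')(Q, O) = Add(Rational(225, 4), Pow(O, 2)) (Function('G')(Q, O) = Add(Mul(O, O), Rational(225, 4)) = Add(Pow(O, 2), Rational(225, 4)) = Add(Rational(225, 4), Pow(O, 2)))
Add(Function('G')(110, Mul(Function('Y')(1, -4), -6)), Mul(-1, 4133)) = Add(Add(Rational(225, 4), Pow(Mul(2, -6), 2)), Mul(-1, 4133)) = Add(Add(Rational(225, 4), Pow(-12, 2)), -4133) = Add(Add(Rational(225, 4), 144), -4133) = Add(Rational(801, 4), -4133) = Rational(-15731, 4)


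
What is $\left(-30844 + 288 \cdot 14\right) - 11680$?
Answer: $-38492$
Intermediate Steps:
$\left(-30844 + 288 \cdot 14\right) - 11680 = \left(-30844 + 4032\right) - 11680 = -26812 - 11680 = -38492$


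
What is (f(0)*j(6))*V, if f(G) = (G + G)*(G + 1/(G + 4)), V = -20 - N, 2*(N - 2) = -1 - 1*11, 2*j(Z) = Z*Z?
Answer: 0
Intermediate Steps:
j(Z) = Z²/2 (j(Z) = (Z*Z)/2 = Z²/2)
N = -4 (N = 2 + (-1 - 1*11)/2 = 2 + (-1 - 11)/2 = 2 + (½)*(-12) = 2 - 6 = -4)
V = -16 (V = -20 - 1*(-4) = -20 + 4 = -16)
f(G) = 2*G*(G + 1/(4 + G)) (f(G) = (2*G)*(G + 1/(4 + G)) = 2*G*(G + 1/(4 + G)))
(f(0)*j(6))*V = ((2*0*(1 + 0² + 4*0)/(4 + 0))*((½)*6²))*(-16) = ((2*0*(1 + 0 + 0)/4)*((½)*36))*(-16) = ((2*0*(¼)*1)*18)*(-16) = (0*18)*(-16) = 0*(-16) = 0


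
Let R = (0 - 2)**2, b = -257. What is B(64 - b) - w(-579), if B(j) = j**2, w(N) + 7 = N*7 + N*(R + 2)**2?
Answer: 127945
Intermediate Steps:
R = 4 (R = (-2)**2 = 4)
w(N) = -7 + 43*N (w(N) = -7 + (N*7 + N*(4 + 2)**2) = -7 + (7*N + N*6**2) = -7 + (7*N + N*36) = -7 + (7*N + 36*N) = -7 + 43*N)
B(64 - b) - w(-579) = (64 - 1*(-257))**2 - (-7 + 43*(-579)) = (64 + 257)**2 - (-7 - 24897) = 321**2 - 1*(-24904) = 103041 + 24904 = 127945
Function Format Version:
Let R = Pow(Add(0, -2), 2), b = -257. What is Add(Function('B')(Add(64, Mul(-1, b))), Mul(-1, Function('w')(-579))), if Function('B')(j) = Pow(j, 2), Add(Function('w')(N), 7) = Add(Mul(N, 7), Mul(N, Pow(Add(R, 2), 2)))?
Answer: 127945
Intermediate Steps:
R = 4 (R = Pow(-2, 2) = 4)
Function('w')(N) = Add(-7, Mul(43, N)) (Function('w')(N) = Add(-7, Add(Mul(N, 7), Mul(N, Pow(Add(4, 2), 2)))) = Add(-7, Add(Mul(7, N), Mul(N, Pow(6, 2)))) = Add(-7, Add(Mul(7, N), Mul(N, 36))) = Add(-7, Add(Mul(7, N), Mul(36, N))) = Add(-7, Mul(43, N)))
Add(Function('B')(Add(64, Mul(-1, b))), Mul(-1, Function('w')(-579))) = Add(Pow(Add(64, Mul(-1, -257)), 2), Mul(-1, Add(-7, Mul(43, -579)))) = Add(Pow(Add(64, 257), 2), Mul(-1, Add(-7, -24897))) = Add(Pow(321, 2), Mul(-1, -24904)) = Add(103041, 24904) = 127945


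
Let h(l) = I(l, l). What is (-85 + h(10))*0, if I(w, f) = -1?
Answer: 0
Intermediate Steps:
h(l) = -1
(-85 + h(10))*0 = (-85 - 1)*0 = -86*0 = 0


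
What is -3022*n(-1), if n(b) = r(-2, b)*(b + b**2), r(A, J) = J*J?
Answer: 0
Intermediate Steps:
r(A, J) = J**2
n(b) = b**2*(b + b**2)
-3022*n(-1) = -3022*(-1)**3*(1 - 1) = -(-3022)*0 = -3022*0 = 0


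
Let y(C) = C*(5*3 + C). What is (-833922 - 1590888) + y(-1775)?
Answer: 699190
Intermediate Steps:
y(C) = C*(15 + C)
(-833922 - 1590888) + y(-1775) = (-833922 - 1590888) - 1775*(15 - 1775) = -2424810 - 1775*(-1760) = -2424810 + 3124000 = 699190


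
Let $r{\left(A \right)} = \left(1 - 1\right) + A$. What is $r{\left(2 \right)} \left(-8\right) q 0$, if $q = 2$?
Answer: $0$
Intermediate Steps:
$r{\left(A \right)} = A$ ($r{\left(A \right)} = 0 + A = A$)
$r{\left(2 \right)} \left(-8\right) q 0 = 2 \left(-8\right) 2 \cdot 0 = \left(-16\right) 0 = 0$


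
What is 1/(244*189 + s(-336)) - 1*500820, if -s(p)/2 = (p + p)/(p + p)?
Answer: -23094813479/46114 ≈ -5.0082e+5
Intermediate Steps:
s(p) = -2 (s(p) = -2*(p + p)/(p + p) = -2*2*p/(2*p) = -2*2*p*1/(2*p) = -2*1 = -2)
1/(244*189 + s(-336)) - 1*500820 = 1/(244*189 - 2) - 1*500820 = 1/(46116 - 2) - 500820 = 1/46114 - 500820 = -23094813479/46114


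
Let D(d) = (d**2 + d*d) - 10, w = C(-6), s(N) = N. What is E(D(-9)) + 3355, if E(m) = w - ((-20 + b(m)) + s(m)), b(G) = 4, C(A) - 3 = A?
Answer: 3216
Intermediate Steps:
C(A) = 3 + A
w = -3 (w = 3 - 6 = -3)
D(d) = -10 + 2*d**2 (D(d) = (d**2 + d**2) - 10 = 2*d**2 - 10 = -10 + 2*d**2)
E(m) = 13 - m (E(m) = -3 - ((-20 + 4) + m) = -3 - (-16 + m) = -3 + (16 - m) = 13 - m)
E(D(-9)) + 3355 = (13 - (-10 + 2*(-9)**2)) + 3355 = (13 - (-10 + 2*81)) + 3355 = (13 - (-10 + 162)) + 3355 = (13 - 1*152) + 3355 = (13 - 152) + 3355 = -139 + 3355 = 3216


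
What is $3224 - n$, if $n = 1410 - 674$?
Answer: $2488$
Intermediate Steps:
$n = 736$
$3224 - n = 3224 - 736 = 2488$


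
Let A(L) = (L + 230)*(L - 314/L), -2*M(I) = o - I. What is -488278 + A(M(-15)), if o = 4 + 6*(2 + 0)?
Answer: -60419917/124 ≈ -4.8726e+5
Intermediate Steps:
o = 16 (o = 4 + 6*2 = 4 + 12 = 16)
M(I) = -8 + I/2 (M(I) = -(16 - I)/2 = -8 + I/2)
A(L) = (230 + L)*(L - 314/L)
-488278 + A(M(-15)) = -488278 + (-314 + (-8 + (1/2)*(-15))**2 - 72220/(-8 + (1/2)*(-15)) + 230*(-8 + (1/2)*(-15))) = -488278 + (-314 + (-8 - 15/2)**2 - 72220/(-8 - 15/2) + 230*(-8 - 15/2)) = -488278 + (-314 + (-31/2)**2 - 72220/(-31/2) + 230*(-31/2)) = -488278 + (-314 + 961/4 - 72220*(-2/31) - 3565) = -488278 + (-314 + 961/4 + 144440/31 - 3565) = -488278 + 126555/124 = -60419917/124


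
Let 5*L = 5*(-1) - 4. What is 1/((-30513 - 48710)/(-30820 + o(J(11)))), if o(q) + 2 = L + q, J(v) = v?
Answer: 154064/396115 ≈ 0.38894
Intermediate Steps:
L = -9/5 (L = (5*(-1) - 4)/5 = (-5 - 4)/5 = (1/5)*(-9) = -9/5 ≈ -1.8000)
o(q) = -19/5 + q (o(q) = -2 + (-9/5 + q) = -19/5 + q)
1/((-30513 - 48710)/(-30820 + o(J(11)))) = 1/((-30513 - 48710)/(-30820 + (-19/5 + 11))) = 1/(-79223/(-30820 + 36/5)) = 1/(-79223/(-154064/5)) = 1/(-79223*(-5/154064)) = 1/(396115/154064) = 154064/396115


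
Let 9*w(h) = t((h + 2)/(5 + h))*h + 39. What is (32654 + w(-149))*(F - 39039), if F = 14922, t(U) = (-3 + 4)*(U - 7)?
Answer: -113761199357/144 ≈ -7.9001e+8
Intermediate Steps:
t(U) = -7 + U (t(U) = 1*(-7 + U) = -7 + U)
w(h) = 13/3 + h*(-7 + (2 + h)/(5 + h))/9 (w(h) = ((-7 + (h + 2)/(5 + h))*h + 39)/9 = ((-7 + (2 + h)/(5 + h))*h + 39)/9 = (h*(-7 + (2 + h)/(5 + h)) + 39)/9 = (39 + h*(-7 + (2 + h)/(5 + h)))/9 = 13/3 + h*(-7 + (2 + h)/(5 + h))/9)
(32654 + w(-149))*(F - 39039) = (32654 + (65 - 2*(-149)² + 2*(-149))/(3*(5 - 149)))*(14922 - 39039) = (32654 + (⅓)*(65 - 2*22201 - 298)/(-144))*(-24117) = (32654 + (⅓)*(-1/144)*(65 - 44402 - 298))*(-24117) = (32654 + (⅓)*(-1/144)*(-44635))*(-24117) = (32654 + 44635/432)*(-24117) = (14151163/432)*(-24117) = -113761199357/144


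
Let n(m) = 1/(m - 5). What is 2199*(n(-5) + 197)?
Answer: 4329831/10 ≈ 4.3298e+5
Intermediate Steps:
n(m) = 1/(-5 + m)
2199*(n(-5) + 197) = 2199*(1/(-5 - 5) + 197) = 2199*(1/(-10) + 197) = 2199*(-⅒ + 197) = 2199*(1969/10) = 4329831/10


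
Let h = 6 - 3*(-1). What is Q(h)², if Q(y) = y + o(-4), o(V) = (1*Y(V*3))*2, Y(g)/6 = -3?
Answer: 729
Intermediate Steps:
Y(g) = -18 (Y(g) = 6*(-3) = -18)
h = 9 (h = 6 + 3 = 9)
o(V) = -36 (o(V) = (1*(-18))*2 = -18*2 = -36)
Q(y) = -36 + y (Q(y) = y - 36 = -36 + y)
Q(h)² = (-36 + 9)² = (-27)² = 729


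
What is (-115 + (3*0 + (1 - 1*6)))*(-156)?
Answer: 18720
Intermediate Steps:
(-115 + (3*0 + (1 - 1*6)))*(-156) = (-115 + (0 + (1 - 6)))*(-156) = (-115 + (0 - 5))*(-156) = (-115 - 5)*(-156) = -120*(-156) = 18720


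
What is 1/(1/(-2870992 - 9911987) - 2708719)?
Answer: -12782979/34625498093902 ≈ -3.6918e-7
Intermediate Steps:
1/(1/(-2870992 - 9911987) - 2708719) = 1/(1/(-12782979) - 2708719) = 1/(-1/12782979 - 2708719) = 1/(-34625498093902/12782979) = -12782979/34625498093902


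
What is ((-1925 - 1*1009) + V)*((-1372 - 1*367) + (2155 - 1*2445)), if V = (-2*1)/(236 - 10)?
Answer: 672700747/113 ≈ 5.9531e+6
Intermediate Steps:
V = -1/113 (V = -2/226 = -2*1/226 = -1/113 ≈ -0.0088496)
((-1925 - 1*1009) + V)*((-1372 - 1*367) + (2155 - 1*2445)) = ((-1925 - 1*1009) - 1/113)*((-1372 - 1*367) + (2155 - 1*2445)) = ((-1925 - 1009) - 1/113)*((-1372 - 367) + (2155 - 2445)) = (-2934 - 1/113)*(-1739 - 290) = -331543/113*(-2029) = 672700747/113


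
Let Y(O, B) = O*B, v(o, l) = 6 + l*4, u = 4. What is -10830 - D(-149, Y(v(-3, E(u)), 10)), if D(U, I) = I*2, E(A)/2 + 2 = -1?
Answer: -10470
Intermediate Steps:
E(A) = -6 (E(A) = -4 + 2*(-1) = -4 - 2 = -6)
v(o, l) = 6 + 4*l
Y(O, B) = B*O
D(U, I) = 2*I
-10830 - D(-149, Y(v(-3, E(u)), 10)) = -10830 - 2*10*(6 + 4*(-6)) = -10830 - 2*10*(6 - 24) = -10830 - 2*10*(-18) = -10830 - 2*(-180) = -10830 - 1*(-360) = -10830 + 360 = -10470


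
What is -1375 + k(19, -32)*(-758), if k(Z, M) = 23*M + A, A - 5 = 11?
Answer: 544385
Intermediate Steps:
A = 16 (A = 5 + 11 = 16)
k(Z, M) = 16 + 23*M (k(Z, M) = 23*M + 16 = 16 + 23*M)
-1375 + k(19, -32)*(-758) = -1375 + (16 + 23*(-32))*(-758) = -1375 + (16 - 736)*(-758) = -1375 - 720*(-758) = -1375 + 545760 = 544385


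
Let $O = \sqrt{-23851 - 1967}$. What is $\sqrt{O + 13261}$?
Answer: $\sqrt{13261 + i \sqrt{25818}} \approx 115.16 + 0.6976 i$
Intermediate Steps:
$O = i \sqrt{25818}$ ($O = \sqrt{-25818} = i \sqrt{25818} \approx 160.68 i$)
$\sqrt{O + 13261} = \sqrt{i \sqrt{25818} + 13261} = \sqrt{13261 + i \sqrt{25818}}$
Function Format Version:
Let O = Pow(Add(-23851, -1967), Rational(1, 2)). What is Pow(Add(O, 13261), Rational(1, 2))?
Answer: Pow(Add(13261, Mul(I, Pow(25818, Rational(1, 2)))), Rational(1, 2)) ≈ Add(115.16, Mul(0.6976, I))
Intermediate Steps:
O = Mul(I, Pow(25818, Rational(1, 2))) (O = Pow(-25818, Rational(1, 2)) = Mul(I, Pow(25818, Rational(1, 2))) ≈ Mul(160.68, I))
Pow(Add(O, 13261), Rational(1, 2)) = Pow(Add(Mul(I, Pow(25818, Rational(1, 2))), 13261), Rational(1, 2)) = Pow(Add(13261, Mul(I, Pow(25818, Rational(1, 2)))), Rational(1, 2))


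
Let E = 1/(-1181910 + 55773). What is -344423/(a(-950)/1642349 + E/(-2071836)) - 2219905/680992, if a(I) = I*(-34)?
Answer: -28992428543956858526365243043/1655500976839783350368 ≈ -1.7513e+7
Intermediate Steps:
a(I) = -34*I
E = -1/1126137 (E = 1/(-1126137) = -1/1126137 ≈ -8.8799e-7)
-344423/(a(-950)/1642349 + E/(-2071836)) - 2219905/680992 = -344423/(-34*(-950)/1642349 - 1/1126137/(-2071836)) - 2219905/680992 = -344423/(32300*(1/1642349) - 1/1126137*(-1/2071836)) - 2219905*1/680992 = -344423/(32300/1642349 + 1/2333171177532) - 2219905/680992 = -344423/2431013839868579/123609075814467828 - 2219905/680992 = -344423*123609075814467828/2431013839868579 - 2219905/680992 = -42573808719246452723244/2431013839868579 - 2219905/680992 = -28992428543956858526365243043/1655500976839783350368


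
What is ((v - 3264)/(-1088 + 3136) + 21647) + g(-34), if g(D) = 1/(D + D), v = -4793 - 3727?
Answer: 94182639/4352 ≈ 21641.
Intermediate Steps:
v = -8520
g(D) = 1/(2*D)
((v - 3264)/(-1088 + 3136) + 21647) + g(-34) = ((-8520 - 3264)/(-1088 + 3136) + 21647) + (½)/(-34) = (-11784/2048 + 21647) + (½)*(-1/34) = (-11784*1/2048 + 21647) - 1/68 = (-1473/256 + 21647) - 1/68 = 5540159/256 - 1/68 = 94182639/4352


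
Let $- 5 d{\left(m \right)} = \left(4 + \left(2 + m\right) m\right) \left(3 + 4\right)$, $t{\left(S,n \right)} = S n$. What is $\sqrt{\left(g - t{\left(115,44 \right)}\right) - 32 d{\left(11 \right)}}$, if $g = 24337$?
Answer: $\frac{\sqrt{646565}}{5} \approx 160.82$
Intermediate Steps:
$d{\left(m \right)} = - \frac{28}{5} - \frac{7 m \left(2 + m\right)}{5}$ ($d{\left(m \right)} = - \frac{\left(4 + \left(2 + m\right) m\right) \left(3 + 4\right)}{5} = - \frac{\left(4 + m \left(2 + m\right)\right) 7}{5} = - \frac{28 + 7 m \left(2 + m\right)}{5} = - \frac{28}{5} - \frac{7 m \left(2 + m\right)}{5}$)
$\sqrt{\left(g - t{\left(115,44 \right)}\right) - 32 d{\left(11 \right)}} = \sqrt{\left(24337 - 115 \cdot 44\right) - 32 \left(- \frac{28}{5} - \frac{154}{5} - \frac{7 \cdot 11^{2}}{5}\right)} = \sqrt{\left(24337 - 5060\right) - 32 \left(- \frac{28}{5} - \frac{154}{5} - \frac{847}{5}\right)} = \sqrt{19277 - - \frac{32928}{5}} = \sqrt{19277 + \frac{32928}{5}} = \sqrt{\frac{129313}{5}} = \frac{\sqrt{646565}}{5}$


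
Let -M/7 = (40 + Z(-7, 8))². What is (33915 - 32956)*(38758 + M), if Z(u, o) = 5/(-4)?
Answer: 433422927/16 ≈ 2.7089e+7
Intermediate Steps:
Z(u, o) = -5/4 (Z(u, o) = 5*(-¼) = -5/4)
M = -168175/16 (M = -7*(40 - 5/4)² = -7*(155/4)² = -7*24025/16 = -168175/16 ≈ -10511.)
(33915 - 32956)*(38758 + M) = (33915 - 32956)*(38758 - 168175/16) = 959*(451953/16) = 433422927/16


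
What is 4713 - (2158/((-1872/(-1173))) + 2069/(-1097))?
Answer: 88532579/26328 ≈ 3362.7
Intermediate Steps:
4713 - (2158/((-1872/(-1173))) + 2069/(-1097)) = 4713 - (2158/((-1872*(-1/1173))) + 2069*(-1/1097)) = 4713 - (2158/(624/391) - 2069/1097) = 4713 - (2158*(391/624) - 2069/1097) = 4713 - (32453/24 - 2069/1097) = 4713 - 1*35551285/26328 = 4713 - 35551285/26328 = 88532579/26328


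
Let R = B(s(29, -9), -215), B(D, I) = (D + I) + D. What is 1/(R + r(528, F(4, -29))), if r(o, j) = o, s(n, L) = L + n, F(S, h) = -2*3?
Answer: 1/353 ≈ 0.0028329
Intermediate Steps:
F(S, h) = -6
B(D, I) = I + 2*D
R = -175 (R = -215 + 2*(-9 + 29) = -215 + 2*20 = -215 + 40 = -175)
1/(R + r(528, F(4, -29))) = 1/(-175 + 528) = 1/353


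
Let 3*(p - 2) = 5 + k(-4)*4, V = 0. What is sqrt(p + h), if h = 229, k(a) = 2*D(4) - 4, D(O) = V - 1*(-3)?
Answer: sqrt(2118)/3 ≈ 15.341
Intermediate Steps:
D(O) = 3 (D(O) = 0 - 1*(-3) = 0 + 3 = 3)
k(a) = 2 (k(a) = 2*3 - 4 = 6 - 4 = 2)
p = 19/3 (p = 2 + (5 + 2*4)/3 = 2 + (5 + 8)/3 = 2 + (1/3)*13 = 2 + 13/3 = 19/3 ≈ 6.3333)
sqrt(p + h) = sqrt(19/3 + 229) = sqrt(706/3) = sqrt(2118)/3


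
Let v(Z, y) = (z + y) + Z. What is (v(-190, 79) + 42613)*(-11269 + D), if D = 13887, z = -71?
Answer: 111084358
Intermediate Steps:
v(Z, y) = -71 + Z + y (v(Z, y) = (-71 + y) + Z = -71 + Z + y)
(v(-190, 79) + 42613)*(-11269 + D) = ((-71 - 190 + 79) + 42613)*(-11269 + 13887) = (-182 + 42613)*2618 = 42431*2618 = 111084358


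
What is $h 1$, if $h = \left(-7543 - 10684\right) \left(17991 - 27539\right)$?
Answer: $174031396$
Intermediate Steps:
$h = 174031396$ ($h = \left(-18227\right) \left(-9548\right) = 174031396$)
$h 1 = 174031396 \cdot 1 = 174031396$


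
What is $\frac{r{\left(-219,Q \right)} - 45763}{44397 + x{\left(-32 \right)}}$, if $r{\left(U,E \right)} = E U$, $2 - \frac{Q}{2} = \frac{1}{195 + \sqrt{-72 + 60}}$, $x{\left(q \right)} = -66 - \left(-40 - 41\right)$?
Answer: $- \frac{591307411}{563099748} - \frac{73 i \sqrt{3}}{140774937} \approx -1.0501 - 8.9817 \cdot 10^{-7} i$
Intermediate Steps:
$x{\left(q \right)} = 15$ ($x{\left(q \right)} = -66 - -81 = -66 + 81 = 15$)
$Q = 4 - \frac{2}{195 + 2 i \sqrt{3}}$ ($Q = 4 - \frac{2}{195 + \sqrt{-72 + 60}} = 4 - \frac{2}{195 + \sqrt{-12}} = 4 - \frac{2}{195 + 2 i \sqrt{3}} \approx 3.9897 + 0.00018214 i$)
$\frac{r{\left(-219,Q \right)} - 45763}{44397 + x{\left(-32 \right)}} = \frac{\left(\frac{50586}{12679} + \frac{4 i \sqrt{3}}{38037}\right) \left(-219\right) - 45763}{44397 + 15} = \frac{\left(- \frac{11078334}{12679} - \frac{292 i \sqrt{3}}{12679}\right) - 45763}{44412} = \left(- \frac{591307411}{12679} - \frac{292 i \sqrt{3}}{12679}\right) \frac{1}{44412} = - \frac{591307411}{563099748} - \frac{73 i \sqrt{3}}{140774937}$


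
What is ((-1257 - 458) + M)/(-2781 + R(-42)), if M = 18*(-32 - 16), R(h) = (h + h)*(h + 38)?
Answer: 2579/2445 ≈ 1.0548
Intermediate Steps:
R(h) = 2*h*(38 + h) (R(h) = (2*h)*(38 + h) = 2*h*(38 + h))
M = -864 (M = 18*(-48) = -864)
((-1257 - 458) + M)/(-2781 + R(-42)) = ((-1257 - 458) - 864)/(-2781 + 2*(-42)*(38 - 42)) = (-1715 - 864)/(-2781 + 2*(-42)*(-4)) = -2579/(-2781 + 336) = -2579/(-2445) = -2579*(-1/2445) = 2579/2445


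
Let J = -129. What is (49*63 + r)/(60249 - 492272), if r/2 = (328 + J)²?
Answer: -82289/432023 ≈ -0.19047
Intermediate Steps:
r = 79202 (r = 2*(328 - 129)² = 2*199² = 2*39601 = 79202)
(49*63 + r)/(60249 - 492272) = (49*63 + 79202)/(60249 - 492272) = (3087 + 79202)/(-432023) = 82289*(-1/432023) = -82289/432023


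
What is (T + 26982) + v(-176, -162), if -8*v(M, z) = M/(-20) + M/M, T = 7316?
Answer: 1371871/40 ≈ 34297.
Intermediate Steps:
v(M, z) = -⅛ + M/160 (v(M, z) = -(M/(-20) + M/M)/8 = -(M*(-1/20) + 1)/8 = -(-M/20 + 1)/8 = -(1 - M/20)/8 = -⅛ + M/160)
(T + 26982) + v(-176, -162) = (7316 + 26982) + (-⅛ + (1/160)*(-176)) = 34298 + (-⅛ - 11/10) = 34298 - 49/40 = 1371871/40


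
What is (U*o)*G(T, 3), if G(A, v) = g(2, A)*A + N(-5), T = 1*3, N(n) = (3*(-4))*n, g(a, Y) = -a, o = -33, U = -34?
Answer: 60588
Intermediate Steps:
N(n) = -12*n
T = 3
G(A, v) = 60 - 2*A (G(A, v) = (-1*2)*A - 12*(-5) = -2*A + 60 = 60 - 2*A)
(U*o)*G(T, 3) = (-34*(-33))*(60 - 2*3) = 1122*(60 - 6) = 1122*54 = 60588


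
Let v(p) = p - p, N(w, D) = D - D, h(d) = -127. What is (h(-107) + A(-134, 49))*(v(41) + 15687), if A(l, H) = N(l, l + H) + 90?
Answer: -580419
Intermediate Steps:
N(w, D) = 0
v(p) = 0
A(l, H) = 90 (A(l, H) = 0 + 90 = 90)
(h(-107) + A(-134, 49))*(v(41) + 15687) = (-127 + 90)*(0 + 15687) = -37*15687 = -580419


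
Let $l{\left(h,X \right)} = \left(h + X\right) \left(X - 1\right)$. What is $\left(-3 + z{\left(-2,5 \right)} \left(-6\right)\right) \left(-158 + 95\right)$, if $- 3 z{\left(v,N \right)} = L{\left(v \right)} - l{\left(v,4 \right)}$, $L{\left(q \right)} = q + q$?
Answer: $1449$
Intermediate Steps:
$l{\left(h,X \right)} = \left(-1 + X\right) \left(X + h\right)$ ($l{\left(h,X \right)} = \left(X + h\right) \left(-1 + X\right) = \left(-1 + X\right) \left(X + h\right)$)
$L{\left(q \right)} = 2 q$
$z{\left(v,N \right)} = 4 + \frac{v}{3}$ ($z{\left(v,N \right)} = - \frac{2 v - \left(4^{2} - 4 - v + 4 v\right)}{3} = - \frac{2 v - \left(16 - 4 - v + 4 v\right)}{3} = - \frac{2 v - \left(12 + 3 v\right)}{3} = - \frac{-12 - v}{3} = 4 + \frac{v}{3}$)
$\left(-3 + z{\left(-2,5 \right)} \left(-6\right)\right) \left(-158 + 95\right) = \left(-3 + \left(4 + \frac{1}{3} \left(-2\right)\right) \left(-6\right)\right) \left(-158 + 95\right) = \left(-3 + \left(4 - \frac{2}{3}\right) \left(-6\right)\right) \left(-63\right) = \left(-3 + \frac{10}{3} \left(-6\right)\right) \left(-63\right) = \left(-3 - 20\right) \left(-63\right) = \left(-23\right) \left(-63\right) = 1449$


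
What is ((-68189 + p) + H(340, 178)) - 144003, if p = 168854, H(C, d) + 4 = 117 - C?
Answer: -43565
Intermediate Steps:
H(C, d) = 113 - C (H(C, d) = -4 + (117 - C) = 113 - C)
((-68189 + p) + H(340, 178)) - 144003 = ((-68189 + 168854) + (113 - 1*340)) - 144003 = (100665 + (113 - 340)) - 144003 = (100665 - 227) - 144003 = 100438 - 144003 = -43565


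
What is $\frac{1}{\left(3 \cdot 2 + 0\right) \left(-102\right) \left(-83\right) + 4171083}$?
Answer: $\frac{1}{4221879} \approx 2.3686 \cdot 10^{-7}$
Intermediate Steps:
$\frac{1}{\left(3 \cdot 2 + 0\right) \left(-102\right) \left(-83\right) + 4171083} = \frac{1}{\left(6 + 0\right) \left(-102\right) \left(-83\right) + 4171083} = \frac{1}{6 \left(-102\right) \left(-83\right) + 4171083} = \frac{1}{\left(-612\right) \left(-83\right) + 4171083} = \frac{1}{50796 + 4171083} = \frac{1}{4221879}$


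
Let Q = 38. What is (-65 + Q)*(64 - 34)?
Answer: -810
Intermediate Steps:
(-65 + Q)*(64 - 34) = (-65 + 38)*(64 - 34) = -27*30 = -810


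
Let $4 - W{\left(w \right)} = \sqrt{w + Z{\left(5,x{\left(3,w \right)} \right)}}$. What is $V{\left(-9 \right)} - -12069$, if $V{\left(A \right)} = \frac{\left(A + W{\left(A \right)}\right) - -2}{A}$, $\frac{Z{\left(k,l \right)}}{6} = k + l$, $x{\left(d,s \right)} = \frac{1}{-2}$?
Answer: $\frac{36208}{3} + \frac{\sqrt{2}}{3} \approx 12070.0$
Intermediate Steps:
$x{\left(d,s \right)} = - \frac{1}{2}$
$Z{\left(k,l \right)} = 6 k + 6 l$ ($Z{\left(k,l \right)} = 6 \left(k + l\right) = 6 k + 6 l$)
$W{\left(w \right)} = 4 - \sqrt{27 + w}$ ($W{\left(w \right)} = 4 - \sqrt{w + \left(6 \cdot 5 + 6 \left(- \frac{1}{2}\right)\right)} = 4 - \sqrt{w + \left(30 - 3\right)} = 4 - \sqrt{w + 27} = 4 - \sqrt{27 + w}$)
$V{\left(A \right)} = \frac{6 + A - \sqrt{27 + A}}{A}$ ($V{\left(A \right)} = \frac{\left(A - \left(-4 + \sqrt{27 + A}\right)\right) - -2}{A} = \frac{\left(4 + A - \sqrt{27 + A}\right) + 2}{A} = \frac{6 + A - \sqrt{27 + A}}{A}$)
$V{\left(-9 \right)} - -12069 = \frac{6 - 9 - \sqrt{27 - 9}}{-9} - -12069 = - \frac{6 - 9 - \sqrt{18}}{9} + 12069 = - \frac{6 - 9 - 3 \sqrt{2}}{9} + 12069 = - \frac{-3 - 3 \sqrt{2}}{9} + 12069 = \left(\frac{1}{3} + \frac{\sqrt{2}}{3}\right) + 12069 = \frac{36208}{3} + \frac{\sqrt{2}}{3}$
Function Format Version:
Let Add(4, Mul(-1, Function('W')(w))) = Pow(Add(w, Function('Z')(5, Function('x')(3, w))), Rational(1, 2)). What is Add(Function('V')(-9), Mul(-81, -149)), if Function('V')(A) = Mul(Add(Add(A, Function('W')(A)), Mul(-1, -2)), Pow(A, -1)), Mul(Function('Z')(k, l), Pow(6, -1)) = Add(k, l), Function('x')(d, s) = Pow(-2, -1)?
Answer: Add(Rational(36208, 3), Mul(Rational(1, 3), Pow(2, Rational(1, 2)))) ≈ 12070.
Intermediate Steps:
Function('x')(d, s) = Rational(-1, 2)
Function('Z')(k, l) = Add(Mul(6, k), Mul(6, l)) (Function('Z')(k, l) = Mul(6, Add(k, l)) = Add(Mul(6, k), Mul(6, l)))
Function('W')(w) = Add(4, Mul(-1, Pow(Add(27, w), Rational(1, 2)))) (Function('W')(w) = Add(4, Mul(-1, Pow(Add(w, Add(Mul(6, 5), Mul(6, Rational(-1, 2)))), Rational(1, 2)))) = Add(4, Mul(-1, Pow(Add(w, Add(30, -3)), Rational(1, 2)))) = Add(4, Mul(-1, Pow(Add(w, 27), Rational(1, 2)))) = Add(4, Mul(-1, Pow(Add(27, w), Rational(1, 2)))))
Function('V')(A) = Mul(Pow(A, -1), Add(6, A, Mul(-1, Pow(Add(27, A), Rational(1, 2))))) (Function('V')(A) = Mul(Add(Add(A, Add(4, Mul(-1, Pow(Add(27, A), Rational(1, 2))))), Mul(-1, -2)), Pow(A, -1)) = Mul(Add(Add(4, A, Mul(-1, Pow(Add(27, A), Rational(1, 2)))), 2), Pow(A, -1)) = Mul(Add(6, A, Mul(-1, Pow(Add(27, A), Rational(1, 2)))), Pow(A, -1)) = Mul(Pow(A, -1), Add(6, A, Mul(-1, Pow(Add(27, A), Rational(1, 2))))))
Add(Function('V')(-9), Mul(-81, -149)) = Add(Mul(Pow(-9, -1), Add(6, -9, Mul(-1, Pow(Add(27, -9), Rational(1, 2))))), Mul(-81, -149)) = Add(Mul(Rational(-1, 9), Add(6, -9, Mul(-1, Pow(18, Rational(1, 2))))), 12069) = Add(Mul(Rational(-1, 9), Add(6, -9, Mul(-1, Mul(3, Pow(2, Rational(1, 2)))))), 12069) = Add(Mul(Rational(-1, 9), Add(6, -9, Mul(-3, Pow(2, Rational(1, 2))))), 12069) = Add(Mul(Rational(-1, 9), Add(-3, Mul(-3, Pow(2, Rational(1, 2))))), 12069) = Add(Add(Rational(1, 3), Mul(Rational(1, 3), Pow(2, Rational(1, 2)))), 12069) = Add(Rational(36208, 3), Mul(Rational(1, 3), Pow(2, Rational(1, 2))))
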